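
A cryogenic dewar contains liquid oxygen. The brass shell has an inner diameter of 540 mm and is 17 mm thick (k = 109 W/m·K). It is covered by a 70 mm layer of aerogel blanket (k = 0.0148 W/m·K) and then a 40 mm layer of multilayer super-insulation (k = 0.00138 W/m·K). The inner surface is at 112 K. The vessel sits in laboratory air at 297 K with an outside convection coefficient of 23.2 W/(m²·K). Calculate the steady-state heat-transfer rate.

Spherical conduction: R = (1/r_in − 1/r_out)/(4πk) per layer; series-sum.
R_brass shell = (1/0.27 − 1/0.287)/(4π×109) = 1.602×10^-4 K/W
R_aerogel blanket = (1/0.287 − 1/0.357)/(4π×0.0148) = 3.673 K/W
R_multilayer super-insulation = (1/0.357 − 1/0.397)/(4π×0.00138) = 16.27 K/W
R_outer film = 1/(h·4πr_o²) = 1/(23.2×4π×0.397²) = 0.02176 K/W
R_total = 19.97 K/W
Q = ΔT/R_total = 185/19.97

Q ≈ 9.26 W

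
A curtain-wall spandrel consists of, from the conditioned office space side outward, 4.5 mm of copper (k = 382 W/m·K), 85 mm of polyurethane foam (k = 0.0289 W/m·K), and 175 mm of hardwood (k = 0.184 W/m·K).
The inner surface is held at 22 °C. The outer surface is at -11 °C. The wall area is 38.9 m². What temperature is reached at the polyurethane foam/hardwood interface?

T ≈ -2.94 °C

Treating each layer as a thermal resistance in series:
R_copper = L/(kA) = 0.0045/(382×38.9) = 3.028×10^-7 K/W
R_polyurethane foam = L/(kA) = 0.085/(0.0289×38.9) = 0.07561 K/W
R_hardwood = L/(kA) = 0.175/(0.184×38.9) = 0.02445 K/W
R_total = 0.1001 K/W;  Q = ΔT/R_total = 33/0.1001 = 329.8 W
T_interface = T_inner − Q·ΣR(inner→interface) = 22 − 330×0.07561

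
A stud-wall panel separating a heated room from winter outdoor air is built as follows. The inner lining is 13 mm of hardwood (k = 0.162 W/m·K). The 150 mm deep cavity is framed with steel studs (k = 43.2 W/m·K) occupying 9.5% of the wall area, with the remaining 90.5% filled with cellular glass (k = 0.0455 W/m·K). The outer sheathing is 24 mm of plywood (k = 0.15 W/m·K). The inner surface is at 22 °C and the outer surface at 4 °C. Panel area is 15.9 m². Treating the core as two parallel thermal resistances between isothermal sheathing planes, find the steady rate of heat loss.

Q ≈ 1040 W

Sheathing layers in series; stud and cavity paths in parallel between them.
R_inner = 0.013/(0.162×15.9) = 0.005047 K/W
R_stud  = 0.15/(43.2×0.095×15.9) = 0.002299 K/W
R_cav   = 0.15/(0.0455×0.905×15.9) = 0.2291 K/W
1/R_core = 1/R_stud + 1/R_cav → R_core = 0.002276 K/W
R_outer = 0.024/(0.15×15.9) = 0.01006 K/W
R_total = 0.01739 K/W
Q = ΔT/R_total = 18/0.01739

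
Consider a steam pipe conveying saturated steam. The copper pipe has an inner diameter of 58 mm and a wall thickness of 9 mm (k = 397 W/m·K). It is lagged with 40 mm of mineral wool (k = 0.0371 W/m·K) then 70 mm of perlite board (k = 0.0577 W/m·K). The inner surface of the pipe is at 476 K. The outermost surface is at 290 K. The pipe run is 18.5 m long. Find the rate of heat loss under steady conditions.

Treating each annulus and film as a series resistance:
R_copper pipe wall = ln(38/29)/(2π×397×18.5) = 5.857×10^-6 K/W
R_mineral wool = ln(78/38)/(2π×0.0371×18.5) = 0.1668 K/W
R_perlite board = ln(148/78)/(2π×0.0577×18.5) = 0.0955 K/W
R_total = 0.2623 K/W
Q = ΔT/R_total = 186/0.2623

Q ≈ 709 W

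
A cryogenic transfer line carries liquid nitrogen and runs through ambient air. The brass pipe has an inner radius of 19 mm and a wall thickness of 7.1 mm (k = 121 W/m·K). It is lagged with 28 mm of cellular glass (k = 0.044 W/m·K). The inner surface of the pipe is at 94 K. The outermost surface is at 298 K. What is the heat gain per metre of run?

q′ ≈ 77.4 W/m

For a radial system each layer contributes R = ln(r_out/r_in)/(2πkL); films add R = 1/(hA).
R_brass pipe wall = ln(26.1/19)/(2π×121×1) = 4.176×10^-4 K/W
R_cellular glass = ln(54.1/26.1)/(2π×0.044×1) = 2.637 K/W
R_total = 2.637 K/W
Q = ΔT/R_total = 204/2.637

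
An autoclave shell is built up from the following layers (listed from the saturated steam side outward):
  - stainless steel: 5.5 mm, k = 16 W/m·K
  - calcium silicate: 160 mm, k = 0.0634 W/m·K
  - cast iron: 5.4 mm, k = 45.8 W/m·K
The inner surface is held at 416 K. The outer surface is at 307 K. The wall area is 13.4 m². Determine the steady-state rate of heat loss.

Using the resistance-network approach (series):
R_stainless steel = L/(kA) = 0.0055/(16×13.4) = 2.565×10^-5 K/W
R_calcium silicate = L/(kA) = 0.16/(0.0634×13.4) = 0.1883 K/W
R_cast iron = L/(kA) = 0.0054/(45.8×13.4) = 8.799×10^-6 K/W
R_total = 0.1884 K/W
Q = ΔT / R_total = 109 / 0.1884

Q ≈ 579 W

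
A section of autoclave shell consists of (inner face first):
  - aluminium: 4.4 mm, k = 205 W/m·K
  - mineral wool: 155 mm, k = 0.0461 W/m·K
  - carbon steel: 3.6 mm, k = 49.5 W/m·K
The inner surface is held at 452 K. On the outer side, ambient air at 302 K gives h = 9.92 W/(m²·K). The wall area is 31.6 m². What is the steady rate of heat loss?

Q ≈ 1370 W

Series thermal resistances:
R_aluminium = L/(kA) = 0.0044/(205×31.6) = 6.792×10^-7 K/W
R_mineral wool = L/(kA) = 0.155/(0.0461×31.6) = 0.1064 K/W
R_carbon steel = L/(kA) = 0.0036/(49.5×31.6) = 2.301×10^-6 K/W
R_outer film = 1/(h_o·A) = 1/(9.92×31.6) = 0.00319 K/W
R_total = 0.1096 K/W
Q = ΔT / R_total = 150 / 0.1096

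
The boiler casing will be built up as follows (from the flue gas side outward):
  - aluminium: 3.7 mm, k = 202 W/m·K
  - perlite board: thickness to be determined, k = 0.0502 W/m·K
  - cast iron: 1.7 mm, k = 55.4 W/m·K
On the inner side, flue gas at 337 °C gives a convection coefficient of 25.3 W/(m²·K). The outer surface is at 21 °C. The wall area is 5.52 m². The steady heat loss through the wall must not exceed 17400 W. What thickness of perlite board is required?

Using the resistance-network approach (series):
R_inner film = 1/(h_i·A) = 1/(25.3×5.52) = 0.00716 K/W
R_aluminium = L/(kA) = 0.0037/(202×5.52) = 3.318×10^-6 K/W
R_cast iron = L/(kA) = 0.0017/(55.4×5.52) = 5.559×10^-6 K/W
Sum of the known resistances R_other = 0.007169 K/W
Required total resistance R_tot = ΔT/Q_allow = 316/17400 = 0.01816 K/W
R_perlite board = R_tot − R_other = 0.01099 K/W
L = R·k·A = 0.01099×0.0502×5.52

L ≈ 3.05 mm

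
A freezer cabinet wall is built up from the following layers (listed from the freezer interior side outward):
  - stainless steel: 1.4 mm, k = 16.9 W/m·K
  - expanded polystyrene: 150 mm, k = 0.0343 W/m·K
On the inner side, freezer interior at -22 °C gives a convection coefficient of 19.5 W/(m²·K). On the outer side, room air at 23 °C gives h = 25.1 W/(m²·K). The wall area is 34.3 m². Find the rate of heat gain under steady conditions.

Using the resistance-network approach (series):
R_inner film = 1/(h_i·A) = 1/(19.5×34.3) = 0.001495 K/W
R_stainless steel = L/(kA) = 0.0014/(16.9×34.3) = 2.415×10^-6 K/W
R_expanded polystyrene = L/(kA) = 0.15/(0.0343×34.3) = 0.1275 K/W
R_outer film = 1/(h_o·A) = 1/(25.1×34.3) = 0.001162 K/W
R_total = 0.1302 K/W
Q = ΔT / R_total = 45 / 0.1302

Q ≈ 346 W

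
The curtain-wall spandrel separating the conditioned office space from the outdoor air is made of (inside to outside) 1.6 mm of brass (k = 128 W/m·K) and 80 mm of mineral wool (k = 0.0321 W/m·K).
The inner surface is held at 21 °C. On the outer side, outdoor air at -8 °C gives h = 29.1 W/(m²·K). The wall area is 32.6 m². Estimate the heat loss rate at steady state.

Q ≈ 374 W

Series thermal resistances:
R_brass = L/(kA) = 0.0016/(128×32.6) = 3.834×10^-7 K/W
R_mineral wool = L/(kA) = 0.08/(0.0321×32.6) = 0.07645 K/W
R_outer film = 1/(h_o·A) = 1/(29.1×32.6) = 0.001054 K/W
R_total = 0.0775 K/W
Q = ΔT / R_total = 29 / 0.0775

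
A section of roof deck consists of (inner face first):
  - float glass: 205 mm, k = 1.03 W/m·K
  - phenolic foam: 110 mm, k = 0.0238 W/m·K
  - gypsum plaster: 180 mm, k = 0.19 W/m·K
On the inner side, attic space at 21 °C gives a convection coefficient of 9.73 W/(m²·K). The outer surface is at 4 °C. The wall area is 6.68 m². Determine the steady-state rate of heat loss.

Thermal resistances in series:
R_inner film = 1/(h_i·A) = 1/(9.73×6.68) = 0.01539 K/W
R_float glass = L/(kA) = 0.205/(1.03×6.68) = 0.02979 K/W
R_phenolic foam = L/(kA) = 0.11/(0.0238×6.68) = 0.6919 K/W
R_gypsum plaster = L/(kA) = 0.18/(0.19×6.68) = 0.1418 K/W
R_total = 0.8789 K/W
Q = ΔT / R_total = 17 / 0.8789

Q ≈ 19.3 W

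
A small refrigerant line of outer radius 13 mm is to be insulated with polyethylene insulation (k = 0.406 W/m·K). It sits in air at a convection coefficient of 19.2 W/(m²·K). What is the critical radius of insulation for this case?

r_cr ≈ 21.1 mm

For a cylinder r_cr = k/h = 0.406/19.2
r_cr = 21.1 mm; since the bare radius (13 mm) is below r_cr, adding a thin layer of insulation will *increase* heat loss.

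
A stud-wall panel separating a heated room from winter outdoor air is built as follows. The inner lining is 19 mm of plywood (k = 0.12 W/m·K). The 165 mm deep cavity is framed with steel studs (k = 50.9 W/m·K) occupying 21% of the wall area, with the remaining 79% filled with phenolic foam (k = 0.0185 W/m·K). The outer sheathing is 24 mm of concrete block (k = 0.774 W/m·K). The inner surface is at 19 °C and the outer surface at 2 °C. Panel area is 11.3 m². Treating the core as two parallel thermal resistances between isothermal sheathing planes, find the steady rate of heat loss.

Q ≈ 938 W

Sheathing layers in series; stud and cavity paths in parallel between them.
R_inner = 0.019/(0.12×11.3) = 0.01401 K/W
R_stud  = 0.165/(50.9×0.21×11.3) = 0.001366 K/W
R_cav   = 0.165/(0.0185×0.79×11.3) = 0.9991 K/W
1/R_core = 1/R_stud + 1/R_cav → R_core = 0.001364 K/W
R_outer = 0.024/(0.774×11.3) = 0.002744 K/W
R_total = 0.01812 K/W
Q = ΔT/R_total = 17/0.01812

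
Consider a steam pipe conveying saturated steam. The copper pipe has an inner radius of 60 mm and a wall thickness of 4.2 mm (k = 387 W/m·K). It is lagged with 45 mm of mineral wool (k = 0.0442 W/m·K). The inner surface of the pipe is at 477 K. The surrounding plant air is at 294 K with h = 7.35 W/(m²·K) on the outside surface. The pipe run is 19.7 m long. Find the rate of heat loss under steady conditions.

Q ≈ 1710 W

Cylindrical conduction, so R = ln(r₂/r₁)/(2πkL) per layer, in series:
R_copper pipe wall = ln(64.2/60)/(2π×387×19.7) = 1.412×10^-6 K/W
R_mineral wool = ln(109.2/64.2)/(2π×0.0442×19.7) = 0.09709 K/W
R_outer film = 1/(h_o·2πr_oL) = 1/(7.35×2π×0.1092×19.7) = 0.01007 K/W
R_total = 0.1072 K/W
Q = ΔT/R_total = 183/0.1072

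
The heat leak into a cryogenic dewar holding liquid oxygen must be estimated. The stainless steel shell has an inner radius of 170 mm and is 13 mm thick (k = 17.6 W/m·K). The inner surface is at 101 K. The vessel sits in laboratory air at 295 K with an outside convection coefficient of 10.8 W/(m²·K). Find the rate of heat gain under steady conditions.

Q ≈ 874 W

For a spherical shell R = (1/r₁ − 1/r₂)/(4πk); film R = 1/(h·4πr²). In series:
R_stainless steel shell = (1/0.17 − 1/0.183)/(4π×17.6) = 0.001889 K/W
R_outer film = 1/(h·4πr_o²) = 1/(10.8×4π×0.183²) = 0.22 K/W
R_total = 0.2219 K/W
Q = ΔT/R_total = 194/0.2219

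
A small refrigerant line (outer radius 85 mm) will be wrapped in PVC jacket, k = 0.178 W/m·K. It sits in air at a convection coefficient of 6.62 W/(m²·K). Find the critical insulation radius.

r_cr ≈ 26.9 mm

For a cylinder r_cr = k/h = 0.178/6.62
r_cr = 26.9 mm; since the bare radius (85 mm) is above r_cr, any added insulation will reduce heat loss.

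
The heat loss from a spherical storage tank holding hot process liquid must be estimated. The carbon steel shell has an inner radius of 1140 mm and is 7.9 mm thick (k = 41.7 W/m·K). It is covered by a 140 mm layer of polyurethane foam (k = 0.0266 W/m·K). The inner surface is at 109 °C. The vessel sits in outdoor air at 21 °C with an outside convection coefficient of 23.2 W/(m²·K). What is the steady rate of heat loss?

Spherical conduction: R = (1/r_in − 1/r_out)/(4πk) per layer; series-sum.
R_carbon steel shell = (1/1.14 − 1/1.1479)/(4π×41.7) = 1.152×10^-5 K/W
R_polyurethane foam = (1/1.1479 − 1/1.2879)/(4π×0.0266) = 0.2833 K/W
R_outer film = 1/(h·4πr_o²) = 1/(23.2×4π×1.2879²) = 0.002068 K/W
R_total = 0.2854 K/W
Q = ΔT/R_total = 88/0.2854

Q ≈ 308 W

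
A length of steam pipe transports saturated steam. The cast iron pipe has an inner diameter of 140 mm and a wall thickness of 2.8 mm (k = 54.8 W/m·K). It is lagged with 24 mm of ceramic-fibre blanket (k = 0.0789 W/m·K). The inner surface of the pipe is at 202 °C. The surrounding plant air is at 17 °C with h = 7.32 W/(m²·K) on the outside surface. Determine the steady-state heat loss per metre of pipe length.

q′ ≈ 231 W/m

Per-layer cylindrical resistances, series-summed:
R_cast iron pipe wall = ln(72.8/70)/(2π×54.8×1) = 1.139×10^-4 K/W
R_ceramic-fibre blanket = ln(96.8/72.8)/(2π×0.0789×1) = 0.5748 K/W
R_outer film = 1/(h_o·2πr_oL) = 1/(7.32×2π×0.0968×1) = 0.2246 K/W
R_total = 0.7995 K/W
Q = ΔT/R_total = 185/0.7995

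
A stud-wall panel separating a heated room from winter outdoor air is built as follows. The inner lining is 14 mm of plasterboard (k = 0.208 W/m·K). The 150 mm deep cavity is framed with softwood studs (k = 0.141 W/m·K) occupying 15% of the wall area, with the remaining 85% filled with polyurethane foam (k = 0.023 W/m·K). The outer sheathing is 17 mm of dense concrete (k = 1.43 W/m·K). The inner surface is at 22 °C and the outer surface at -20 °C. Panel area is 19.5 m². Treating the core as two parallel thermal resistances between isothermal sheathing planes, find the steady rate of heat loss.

Sheathing layers in series; stud and cavity paths in parallel between them.
R_inner = 0.014/(0.208×19.5) = 0.003452 K/W
R_stud  = 0.15/(0.141×0.15×19.5) = 0.3637 K/W
R_cav   = 0.15/(0.023×0.85×19.5) = 0.3935 K/W
1/R_core = 1/R_stud + 1/R_cav → R_core = 0.189 K/W
R_outer = 0.017/(1.43×19.5) = 6.096×10^-4 K/W
R_total = 0.1931 K/W
Q = ΔT/R_total = 42/0.1931

Q ≈ 218 W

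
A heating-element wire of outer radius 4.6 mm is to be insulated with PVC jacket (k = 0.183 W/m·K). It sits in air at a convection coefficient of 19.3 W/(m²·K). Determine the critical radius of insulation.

For a cylinder r_cr = k/h = 0.183/19.3
r_cr = 9.48 mm; since the bare radius (4.6 mm) is below r_cr, adding a thin layer of insulation will *increase* heat loss.

r_cr ≈ 9.48 mm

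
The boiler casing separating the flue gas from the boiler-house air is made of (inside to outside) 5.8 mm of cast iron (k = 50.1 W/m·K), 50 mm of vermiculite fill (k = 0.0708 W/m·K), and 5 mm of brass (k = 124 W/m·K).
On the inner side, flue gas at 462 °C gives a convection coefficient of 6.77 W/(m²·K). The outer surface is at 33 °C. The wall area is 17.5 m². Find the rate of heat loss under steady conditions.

Q ≈ 8790 W

Thermal resistances in series:
R_inner film = 1/(h_i·A) = 1/(6.77×17.5) = 0.008441 K/W
R_cast iron = L/(kA) = 0.0058/(50.1×17.5) = 6.615×10^-6 K/W
R_vermiculite fill = L/(kA) = 0.05/(0.0708×17.5) = 0.04036 K/W
R_brass = L/(kA) = 0.005/(124×17.5) = 2.304×10^-6 K/W
R_total = 0.0488 K/W
Q = ΔT / R_total = 429 / 0.0488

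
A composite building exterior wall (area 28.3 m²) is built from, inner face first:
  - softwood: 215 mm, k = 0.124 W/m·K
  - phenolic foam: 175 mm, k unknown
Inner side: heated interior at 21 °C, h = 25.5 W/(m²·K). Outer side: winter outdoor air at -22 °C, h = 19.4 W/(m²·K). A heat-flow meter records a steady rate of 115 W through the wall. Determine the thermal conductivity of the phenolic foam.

k ≈ 0.02 W/(m·K)

Using the resistance-network approach (series):
R_inner film = 1/(h_i·A) = 1/(25.5×28.3) = 0.001386 K/W
R_softwood = L/(kA) = 0.215/(0.124×28.3) = 0.06127 K/W
R_outer film = 1/(h_o·A) = 1/(19.4×28.3) = 0.001821 K/W
Sum of known resistances R_other = 0.06447 K/W
Total R = ΔT/Q = 43/115 = 0.3739 K/W
R_phenolic foam = R_total − R_other = 0.3094 K/W
k = L/(R·A) = 0.175/(0.3094×28.3)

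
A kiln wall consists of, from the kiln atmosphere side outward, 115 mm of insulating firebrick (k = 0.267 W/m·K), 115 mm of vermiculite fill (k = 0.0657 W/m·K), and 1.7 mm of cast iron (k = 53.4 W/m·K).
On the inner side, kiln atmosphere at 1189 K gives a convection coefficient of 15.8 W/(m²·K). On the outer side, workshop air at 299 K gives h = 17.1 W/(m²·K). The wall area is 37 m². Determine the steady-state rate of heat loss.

Q ≈ 14300 W

Thermal resistances in series:
R_inner film = 1/(h_i·A) = 1/(15.8×37) = 0.001711 K/W
R_insulating firebrick = L/(kA) = 0.115/(0.267×37) = 0.01164 K/W
R_vermiculite fill = L/(kA) = 0.115/(0.0657×37) = 0.04731 K/W
R_cast iron = L/(kA) = 0.0017/(53.4×37) = 8.604×10^-7 K/W
R_outer film = 1/(h_o·A) = 1/(17.1×37) = 0.001581 K/W
R_total = 0.06224 K/W
Q = ΔT / R_total = 890 / 0.06224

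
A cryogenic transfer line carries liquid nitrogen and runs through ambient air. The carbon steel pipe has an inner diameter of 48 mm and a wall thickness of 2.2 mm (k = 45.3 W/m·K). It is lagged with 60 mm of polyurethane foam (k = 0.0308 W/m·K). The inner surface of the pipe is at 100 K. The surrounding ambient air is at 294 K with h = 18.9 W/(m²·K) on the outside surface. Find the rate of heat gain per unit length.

q′ ≈ 31 W/m

For a radial system each layer contributes R = ln(r_out/r_in)/(2πkL); films add R = 1/(hA).
R_carbon steel pipe wall = ln(26.2/24)/(2π×45.3×1) = 3.081×10^-4 K/W
R_polyurethane foam = ln(86.2/26.2)/(2π×0.0308×1) = 6.154 K/W
R_outer film = 1/(h_o·2πr_oL) = 1/(18.9×2π×0.0862×1) = 0.09769 K/W
R_total = 6.252 K/W
Q = ΔT/R_total = 194/6.252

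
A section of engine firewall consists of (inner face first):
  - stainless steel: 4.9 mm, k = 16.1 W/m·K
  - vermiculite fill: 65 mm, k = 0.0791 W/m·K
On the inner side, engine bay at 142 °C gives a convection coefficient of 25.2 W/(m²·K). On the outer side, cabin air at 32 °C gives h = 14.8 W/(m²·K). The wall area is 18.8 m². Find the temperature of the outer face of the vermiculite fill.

Thermal resistances in series:
R_inner film = 1/(h_i·A) = 1/(25.2×18.8) = 0.002111 K/W
R_stainless steel = L/(kA) = 0.0049/(16.1×18.8) = 1.619×10^-5 K/W
R_vermiculite fill = L/(kA) = 0.065/(0.0791×18.8) = 0.04371 K/W
R_outer film = 1/(h_o·A) = 1/(14.8×18.8) = 0.003594 K/W
R_total = 0.04943 K/W;  Q = ΔT/R_total = 110/0.04943 = 2225 W
T_interface = T_inner − Q·ΣR(inner→interface) = 142 − 2230×0.04584

T ≈ 40 °C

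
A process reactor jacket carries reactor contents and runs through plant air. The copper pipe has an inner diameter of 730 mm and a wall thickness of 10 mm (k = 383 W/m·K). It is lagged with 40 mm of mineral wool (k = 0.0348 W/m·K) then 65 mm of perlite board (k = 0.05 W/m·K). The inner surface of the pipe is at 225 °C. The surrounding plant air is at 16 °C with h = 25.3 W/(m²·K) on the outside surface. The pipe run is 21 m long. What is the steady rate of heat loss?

Treating each annulus and film as a series resistance:
R_copper pipe wall = ln(375/365)/(2π×383×21) = 5.348×10^-7 K/W
R_mineral wool = ln(415/375)/(2π×0.0348×21) = 0.02207 K/W
R_perlite board = ln(480/415)/(2π×0.05×21) = 0.02206 K/W
R_outer film = 1/(h_o·2πr_oL) = 1/(25.3×2π×0.48×21) = 6.241×10^-4 K/W
R_total = 0.04475 K/W
Q = ΔT/R_total = 209/0.04475

Q ≈ 4670 W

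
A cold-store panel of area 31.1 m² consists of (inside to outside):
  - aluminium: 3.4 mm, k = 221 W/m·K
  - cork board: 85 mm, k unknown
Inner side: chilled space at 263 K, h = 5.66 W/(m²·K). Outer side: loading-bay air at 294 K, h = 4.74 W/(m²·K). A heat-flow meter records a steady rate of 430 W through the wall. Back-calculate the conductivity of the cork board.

Series thermal resistances:
R_inner film = 1/(h_i·A) = 1/(5.66×31.1) = 0.005681 K/W
R_aluminium = L/(kA) = 0.0034/(221×31.1) = 4.947×10^-7 K/W
R_outer film = 1/(h_o·A) = 1/(4.74×31.1) = 0.006784 K/W
Sum of known resistances R_other = 0.01247 K/W
Total R = ΔT/Q = 31/430 = 0.07209 K/W
R_cork board = R_total − R_other = 0.05963 K/W
k = L/(R·A) = 0.085/(0.05963×31.1)

k ≈ 0.0458 W/(m·K)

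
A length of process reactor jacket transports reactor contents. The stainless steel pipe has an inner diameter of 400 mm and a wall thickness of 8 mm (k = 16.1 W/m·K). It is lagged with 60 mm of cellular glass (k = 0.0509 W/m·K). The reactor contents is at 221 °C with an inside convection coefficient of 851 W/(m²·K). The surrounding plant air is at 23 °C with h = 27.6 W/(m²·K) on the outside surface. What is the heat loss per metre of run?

q′ ≈ 243 W/m

Cylindrical conduction, so R = ln(r₂/r₁)/(2πkL) per layer, in series:
R_inner film = 1/(h_i·2πr₁L) = 1/(851×2π×0.2×1) = 9.351×10^-4 K/W
R_stainless steel pipe wall = ln(208/200)/(2π×16.1×1) = 3.877×10^-4 K/W
R_cellular glass = ln(268/208)/(2π×0.0509×1) = 0.7925 K/W
R_outer film = 1/(h_o·2πr_oL) = 1/(27.6×2π×0.268×1) = 0.02152 K/W
R_total = 0.8153 K/W
Q = ΔT/R_total = 198/0.8153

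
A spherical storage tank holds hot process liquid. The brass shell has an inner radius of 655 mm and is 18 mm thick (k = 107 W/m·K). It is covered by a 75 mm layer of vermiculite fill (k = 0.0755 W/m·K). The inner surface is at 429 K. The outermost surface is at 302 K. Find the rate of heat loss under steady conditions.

Each spherical layer contributes R = (1/r_i − 1/r_o)/(4πk):
R_brass shell = (1/0.655 − 1/0.673)/(4π×107) = 3.037×10^-5 K/W
R_vermiculite fill = (1/0.673 − 1/0.748)/(4π×0.0755) = 0.157 K/W
R_total = 0.1571 K/W
Q = ΔT/R_total = 127/0.1571

Q ≈ 809 W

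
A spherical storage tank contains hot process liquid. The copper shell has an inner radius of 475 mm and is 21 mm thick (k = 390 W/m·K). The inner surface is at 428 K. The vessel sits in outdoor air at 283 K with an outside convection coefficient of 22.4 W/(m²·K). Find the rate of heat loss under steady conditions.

Radial (spherical) resistances in series:
R_copper shell = (1/0.475 − 1/0.496)/(4π×390) = 1.819×10^-5 K/W
R_outer film = 1/(h·4πr_o²) = 1/(22.4×4π×0.496²) = 0.01444 K/W
R_total = 0.01446 K/W
Q = ΔT/R_total = 145/0.01446

Q ≈ 10000 W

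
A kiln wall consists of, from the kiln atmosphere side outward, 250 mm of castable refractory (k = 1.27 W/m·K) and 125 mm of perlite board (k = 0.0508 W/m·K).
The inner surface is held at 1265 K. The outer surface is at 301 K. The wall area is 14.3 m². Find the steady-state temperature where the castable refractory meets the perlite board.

Using the resistance-network approach (series):
R_castable refractory = L/(kA) = 0.25/(1.27×14.3) = 0.01377 K/W
R_perlite board = L/(kA) = 0.125/(0.0508×14.3) = 0.1721 K/W
R_total = 0.1858 K/W;  Q = ΔT/R_total = 964/0.1858 = 5187 W
T_interface = T_inner − Q·ΣR(inner→interface) = 1265 − 5190×0.01377

T ≈ 1190 K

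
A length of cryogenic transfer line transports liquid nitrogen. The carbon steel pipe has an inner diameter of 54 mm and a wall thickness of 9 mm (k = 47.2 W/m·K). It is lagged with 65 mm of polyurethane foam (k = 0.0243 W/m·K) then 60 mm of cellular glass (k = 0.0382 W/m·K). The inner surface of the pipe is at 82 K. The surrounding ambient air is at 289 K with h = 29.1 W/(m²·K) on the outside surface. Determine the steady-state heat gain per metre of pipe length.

Per-layer cylindrical resistances, series-summed:
R_carbon steel pipe wall = ln(36/27)/(2π×47.2×1) = 9.7×10^-4 K/W
R_polyurethane foam = ln(101/36)/(2π×0.0243×1) = 6.757 K/W
R_cellular glass = ln(161/101)/(2π×0.0382×1) = 1.943 K/W
R_outer film = 1/(h_o·2πr_oL) = 1/(29.1×2π×0.161×1) = 0.03397 K/W
R_total = 8.734 K/W
Q = ΔT/R_total = 207/8.734

q′ ≈ 23.7 W/m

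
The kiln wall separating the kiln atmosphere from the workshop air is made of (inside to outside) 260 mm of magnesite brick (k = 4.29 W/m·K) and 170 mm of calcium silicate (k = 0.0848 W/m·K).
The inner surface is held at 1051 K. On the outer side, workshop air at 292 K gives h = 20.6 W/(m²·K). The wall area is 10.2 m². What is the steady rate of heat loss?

Using the resistance-network approach (series):
R_magnesite brick = L/(kA) = 0.26/(4.29×10.2) = 0.005942 K/W
R_calcium silicate = L/(kA) = 0.17/(0.0848×10.2) = 0.1965 K/W
R_outer film = 1/(h_o·A) = 1/(20.6×10.2) = 0.004759 K/W
R_total = 0.2072 K/W
Q = ΔT / R_total = 759 / 0.2072

Q ≈ 3660 W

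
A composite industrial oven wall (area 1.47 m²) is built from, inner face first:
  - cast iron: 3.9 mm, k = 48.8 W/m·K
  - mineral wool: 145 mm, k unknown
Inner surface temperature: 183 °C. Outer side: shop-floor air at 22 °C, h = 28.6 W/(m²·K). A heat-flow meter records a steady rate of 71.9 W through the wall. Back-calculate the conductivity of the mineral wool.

k ≈ 0.0445 W/(m·K)

Using the resistance-network approach (series):
R_cast iron = L/(kA) = 0.0039/(48.8×1.47) = 5.437×10^-5 K/W
R_outer film = 1/(h_o·A) = 1/(28.6×1.47) = 0.02379 K/W
Sum of known resistances R_other = 0.02384 K/W
Total R = ΔT/Q = 161/71.9 = 2.239 K/W
R_mineral wool = R_total − R_other = 2.215 K/W
k = L/(R·A) = 0.145/(2.215×1.47)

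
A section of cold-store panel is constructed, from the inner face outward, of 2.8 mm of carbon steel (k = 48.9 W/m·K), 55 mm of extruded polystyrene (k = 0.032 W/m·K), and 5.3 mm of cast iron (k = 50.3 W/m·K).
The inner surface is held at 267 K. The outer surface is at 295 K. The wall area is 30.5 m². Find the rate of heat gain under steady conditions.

Series thermal resistances:
R_carbon steel = L/(kA) = 0.0028/(48.9×30.5) = 1.877×10^-6 K/W
R_extruded polystyrene = L/(kA) = 0.055/(0.032×30.5) = 0.05635 K/W
R_cast iron = L/(kA) = 0.0053/(50.3×30.5) = 3.455×10^-6 K/W
R_total = 0.05636 K/W
Q = ΔT / R_total = 28 / 0.05636

Q ≈ 497 W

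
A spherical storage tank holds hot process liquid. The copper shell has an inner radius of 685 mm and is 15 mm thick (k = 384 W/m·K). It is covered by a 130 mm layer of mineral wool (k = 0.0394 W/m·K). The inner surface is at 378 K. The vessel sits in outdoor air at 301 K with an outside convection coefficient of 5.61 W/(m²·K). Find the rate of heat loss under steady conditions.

Q ≈ 163 W

For a spherical shell R = (1/r₁ − 1/r₂)/(4πk); film R = 1/(h·4πr²). In series:
R_copper shell = (1/0.685 − 1/0.7)/(4π×384) = 6.483×10^-6 K/W
R_mineral wool = (1/0.7 − 1/0.83)/(4π×0.0394) = 0.4519 K/W
R_outer film = 1/(h·4πr_o²) = 1/(5.61×4π×0.83²) = 0.02059 K/W
R_total = 0.4725 K/W
Q = ΔT/R_total = 77/0.4725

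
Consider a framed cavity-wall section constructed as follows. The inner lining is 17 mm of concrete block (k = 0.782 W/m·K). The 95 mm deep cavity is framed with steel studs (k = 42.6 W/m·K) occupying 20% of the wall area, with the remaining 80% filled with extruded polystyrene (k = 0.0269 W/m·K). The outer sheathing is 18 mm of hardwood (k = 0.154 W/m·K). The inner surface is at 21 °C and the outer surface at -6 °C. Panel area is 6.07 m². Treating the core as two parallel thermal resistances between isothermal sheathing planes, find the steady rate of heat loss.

Sheathing layers in series; stud and cavity paths in parallel between them.
R_inner = 0.017/(0.782×6.07) = 0.003581 K/W
R_stud  = 0.095/(42.6×0.2×6.07) = 0.001837 K/W
R_cav   = 0.095/(0.0269×0.8×6.07) = 0.7273 K/W
1/R_core = 1/R_stud + 1/R_cav → R_core = 0.001832 K/W
R_outer = 0.018/(0.154×6.07) = 0.01926 K/W
R_total = 0.02467 K/W
Q = ΔT/R_total = 27/0.02467

Q ≈ 1090 W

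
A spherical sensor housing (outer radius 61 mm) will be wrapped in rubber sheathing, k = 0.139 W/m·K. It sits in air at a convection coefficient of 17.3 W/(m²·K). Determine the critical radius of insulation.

r_cr ≈ 16.1 mm

For a sphere r_cr = 2k/h = 2×0.139/17.3
r_cr = 16.1 mm; since the bare radius (61 mm) is above r_cr, any added insulation will reduce heat loss.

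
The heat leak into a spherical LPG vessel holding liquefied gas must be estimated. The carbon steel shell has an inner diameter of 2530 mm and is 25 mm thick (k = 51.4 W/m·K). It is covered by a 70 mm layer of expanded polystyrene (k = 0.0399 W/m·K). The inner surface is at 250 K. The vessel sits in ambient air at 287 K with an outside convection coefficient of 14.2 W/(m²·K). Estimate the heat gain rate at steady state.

Radial (spherical) resistances in series:
R_carbon steel shell = (1/1.265 − 1/1.29)/(4π×51.4) = 2.372×10^-5 K/W
R_expanded polystyrene = (1/1.29 − 1/1.36)/(4π×0.0399) = 0.07958 K/W
R_outer film = 1/(h·4πr_o²) = 1/(14.2×4π×1.36²) = 0.00303 K/W
R_total = 0.08263 K/W
Q = ΔT/R_total = 37/0.08263

Q ≈ 448 W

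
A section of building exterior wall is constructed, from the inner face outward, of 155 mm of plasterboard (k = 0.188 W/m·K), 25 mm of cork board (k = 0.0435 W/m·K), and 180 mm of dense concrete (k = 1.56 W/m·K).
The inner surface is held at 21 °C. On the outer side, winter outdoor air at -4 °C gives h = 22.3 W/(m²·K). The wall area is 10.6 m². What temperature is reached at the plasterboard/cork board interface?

T ≈ 7.78 °C

Model the wall as resistances in series:
R_plasterboard = L/(kA) = 0.155/(0.188×10.6) = 0.07778 K/W
R_cork board = L/(kA) = 0.025/(0.0435×10.6) = 0.05422 K/W
R_dense concrete = L/(kA) = 0.18/(1.56×10.6) = 0.01089 K/W
R_outer film = 1/(h_o·A) = 1/(22.3×10.6) = 0.00423 K/W
R_total = 0.1471 K/W;  Q = ΔT/R_total = 25/0.1471 = 169.9 W
T_interface = T_inner − Q·ΣR(inner→interface) = 21 − 170×0.07778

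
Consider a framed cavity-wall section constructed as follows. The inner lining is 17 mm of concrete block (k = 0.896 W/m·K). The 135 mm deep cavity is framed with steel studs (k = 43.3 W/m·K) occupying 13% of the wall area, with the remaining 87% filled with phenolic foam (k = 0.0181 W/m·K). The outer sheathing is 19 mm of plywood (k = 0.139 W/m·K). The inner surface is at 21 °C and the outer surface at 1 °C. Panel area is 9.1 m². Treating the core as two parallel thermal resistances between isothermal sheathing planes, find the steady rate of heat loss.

Sheathing layers in series; stud and cavity paths in parallel between them.
R_inner = 0.017/(0.896×9.1) = 0.002085 K/W
R_stud  = 0.135/(43.3×0.13×9.1) = 0.002635 K/W
R_cav   = 0.135/(0.0181×0.87×9.1) = 0.9421 K/W
1/R_core = 1/R_stud + 1/R_cav → R_core = 0.002628 K/W
R_outer = 0.019/(0.139×9.1) = 0.01502 K/W
R_total = 0.01973 K/W
Q = ΔT/R_total = 20/0.01973

Q ≈ 1010 W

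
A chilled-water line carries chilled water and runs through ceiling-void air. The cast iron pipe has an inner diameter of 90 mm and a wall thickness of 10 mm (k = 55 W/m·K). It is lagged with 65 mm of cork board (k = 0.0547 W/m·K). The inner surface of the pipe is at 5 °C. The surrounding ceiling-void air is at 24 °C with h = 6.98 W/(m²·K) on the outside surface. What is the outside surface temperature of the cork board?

For a radial system each layer contributes R = ln(r_out/r_in)/(2πkL); films add R = 1/(hA).
R_cast iron pipe wall = ln(55/45)/(2π×55×1) = 5.807×10^-4 K/W
R_cork board = ln(120/55)/(2π×0.0547×1) = 2.27 K/W
R_outer film = 1/(h_o·2πr_oL) = 1/(6.98×2π×0.12×1) = 0.19 K/W
R_total = 2.461 K/W
Q = ΔT/R_total = 19/2.461
Q = 7.72 W/m
T_interface = T_inner + Q·ΣR(inner→interface) = 5 + 7.72×2.271

T ≈ 22.5 °C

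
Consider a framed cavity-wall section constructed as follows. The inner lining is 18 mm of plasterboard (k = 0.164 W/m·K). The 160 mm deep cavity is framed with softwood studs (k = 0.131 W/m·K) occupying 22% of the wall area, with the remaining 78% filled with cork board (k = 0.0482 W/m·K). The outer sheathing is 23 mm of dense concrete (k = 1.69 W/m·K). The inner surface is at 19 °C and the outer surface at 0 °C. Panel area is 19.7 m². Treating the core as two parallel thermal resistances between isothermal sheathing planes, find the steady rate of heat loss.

Sheathing layers in series; stud and cavity paths in parallel between them.
R_inner = 0.018/(0.164×19.7) = 0.005571 K/W
R_stud  = 0.16/(0.131×0.22×19.7) = 0.2818 K/W
R_cav   = 0.16/(0.0482×0.78×19.7) = 0.216 K/W
1/R_core = 1/R_stud + 1/R_cav → R_core = 0.1223 K/W
R_outer = 0.023/(1.69×19.7) = 6.908×10^-4 K/W
R_total = 0.1285 K/W
Q = ΔT/R_total = 19/0.1285

Q ≈ 148 W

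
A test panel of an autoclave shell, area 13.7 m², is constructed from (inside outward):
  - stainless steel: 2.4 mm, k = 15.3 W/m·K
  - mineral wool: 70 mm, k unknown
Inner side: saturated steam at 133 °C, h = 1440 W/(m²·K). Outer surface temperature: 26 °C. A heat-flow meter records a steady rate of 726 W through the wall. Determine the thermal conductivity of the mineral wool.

k ≈ 0.0347 W/(m·K)

Model the wall as resistances in series:
R_inner film = 1/(h_i·A) = 1/(1440×13.7) = 5.069×10^-5 K/W
R_stainless steel = L/(kA) = 0.0024/(15.3×13.7) = 1.145×10^-5 K/W
Sum of known resistances R_other = 6.214×10^-5 K/W
Total R = ΔT/Q = 107/726 = 0.1474 K/W
R_mineral wool = R_total − R_other = 0.1473 K/W
k = L/(R·A) = 0.07/(0.1473×13.7)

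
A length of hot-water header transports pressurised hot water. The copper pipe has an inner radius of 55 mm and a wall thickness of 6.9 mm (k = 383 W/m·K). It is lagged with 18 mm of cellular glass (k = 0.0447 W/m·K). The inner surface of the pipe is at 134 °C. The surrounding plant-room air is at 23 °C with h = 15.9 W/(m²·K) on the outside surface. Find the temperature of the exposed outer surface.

T ≈ 36.4 °C

Cylindrical conduction, so R = ln(r₂/r₁)/(2πkL) per layer, in series:
R_copper pipe wall = ln(61.9/55)/(2π×383×1) = 4.911×10^-5 K/W
R_cellular glass = ln(79.9/61.9)/(2π×0.0447×1) = 0.9088 K/W
R_outer film = 1/(h_o·2πr_oL) = 1/(15.9×2π×0.0799×1) = 0.1253 K/W
R_total = 1.034 K/W
Q = ΔT/R_total = 111/1.034
Q = 107 W/m
T_interface = T_inner − Q·ΣR(inner→interface) = 134 − 107×0.9089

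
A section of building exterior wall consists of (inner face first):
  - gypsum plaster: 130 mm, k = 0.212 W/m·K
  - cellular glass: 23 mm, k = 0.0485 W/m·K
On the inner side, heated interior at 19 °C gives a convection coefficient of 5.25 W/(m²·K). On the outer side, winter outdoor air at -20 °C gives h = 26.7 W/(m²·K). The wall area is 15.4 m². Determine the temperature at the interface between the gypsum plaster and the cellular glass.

Model the wall as resistances in series:
R_inner film = 1/(h_i·A) = 1/(5.25×15.4) = 0.01237 K/W
R_gypsum plaster = L/(kA) = 0.13/(0.212×15.4) = 0.03982 K/W
R_cellular glass = L/(kA) = 0.023/(0.0485×15.4) = 0.03079 K/W
R_outer film = 1/(h_o·A) = 1/(26.7×15.4) = 0.002432 K/W
R_total = 0.08541 K/W;  Q = ΔT/R_total = 39/0.08541 = 456.6 W
T_interface = T_inner − Q·ΣR(inner→interface) = 19 − 457×0.05219

T ≈ -4.83 °C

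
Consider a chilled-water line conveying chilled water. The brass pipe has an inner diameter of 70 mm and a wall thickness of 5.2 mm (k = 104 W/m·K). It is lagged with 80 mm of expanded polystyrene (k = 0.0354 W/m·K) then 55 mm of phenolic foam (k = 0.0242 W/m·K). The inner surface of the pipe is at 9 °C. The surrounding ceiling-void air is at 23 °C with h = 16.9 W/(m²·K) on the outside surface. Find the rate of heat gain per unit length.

For a radial system each layer contributes R = ln(r_out/r_in)/(2πkL); films add R = 1/(hA).
R_brass pipe wall = ln(40.2/35)/(2π×104×1) = 2.12×10^-4 K/W
R_expanded polystyrene = ln(120.2/40.2)/(2π×0.0354×1) = 4.924 K/W
R_phenolic foam = ln(175.2/120.2)/(2π×0.0242×1) = 2.478 K/W
R_outer film = 1/(h_o·2πr_oL) = 1/(16.9×2π×0.1752×1) = 0.05375 K/W
R_total = 7.456 K/W
Q = ΔT/R_total = 14/7.456

q′ ≈ 1.88 W/m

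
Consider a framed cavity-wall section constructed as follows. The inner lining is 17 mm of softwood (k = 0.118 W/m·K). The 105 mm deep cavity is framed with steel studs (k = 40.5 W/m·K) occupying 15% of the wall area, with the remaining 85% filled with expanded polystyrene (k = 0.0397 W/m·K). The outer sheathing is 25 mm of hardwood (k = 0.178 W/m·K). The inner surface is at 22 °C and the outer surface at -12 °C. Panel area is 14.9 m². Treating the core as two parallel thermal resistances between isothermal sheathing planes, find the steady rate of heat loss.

Q ≈ 1680 W

Sheathing layers in series; stud and cavity paths in parallel between them.
R_inner = 0.017/(0.118×14.9) = 0.009669 K/W
R_stud  = 0.105/(40.5×0.15×14.9) = 0.00116 K/W
R_cav   = 0.105/(0.0397×0.85×14.9) = 0.2088 K/W
1/R_core = 1/R_stud + 1/R_cav → R_core = 0.001154 K/W
R_outer = 0.025/(0.178×14.9) = 0.009426 K/W
R_total = 0.02025 K/W
Q = ΔT/R_total = 34/0.02025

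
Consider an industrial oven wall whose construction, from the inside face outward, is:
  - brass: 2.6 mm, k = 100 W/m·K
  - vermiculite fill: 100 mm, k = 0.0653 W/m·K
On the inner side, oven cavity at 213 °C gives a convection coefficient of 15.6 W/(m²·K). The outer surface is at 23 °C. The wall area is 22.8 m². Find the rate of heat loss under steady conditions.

Q ≈ 2720 W

Using the resistance-network approach (series):
R_inner film = 1/(h_i·A) = 1/(15.6×22.8) = 0.002812 K/W
R_brass = L/(kA) = 0.0026/(100×22.8) = 1.14×10^-6 K/W
R_vermiculite fill = L/(kA) = 0.1/(0.0653×22.8) = 0.06717 K/W
R_total = 0.06998 K/W
Q = ΔT / R_total = 190 / 0.06998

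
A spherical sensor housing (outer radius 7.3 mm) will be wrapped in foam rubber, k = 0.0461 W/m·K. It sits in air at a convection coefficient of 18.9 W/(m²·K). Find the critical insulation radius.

For a sphere r_cr = 2k/h = 2×0.0461/18.9
r_cr = 4.88 mm; since the bare radius (7.3 mm) is above r_cr, any added insulation will reduce heat loss.

r_cr ≈ 4.88 mm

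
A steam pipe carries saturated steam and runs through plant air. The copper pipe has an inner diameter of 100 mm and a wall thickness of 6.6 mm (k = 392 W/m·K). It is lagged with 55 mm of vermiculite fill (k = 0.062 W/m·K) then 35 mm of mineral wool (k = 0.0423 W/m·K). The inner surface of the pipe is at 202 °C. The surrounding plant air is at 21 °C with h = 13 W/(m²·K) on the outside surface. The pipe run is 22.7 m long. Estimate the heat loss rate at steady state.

Per-layer cylindrical resistances, series-summed:
R_copper pipe wall = ln(56.6/50)/(2π×392×22.7) = 2.218×10^-6 K/W
R_vermiculite fill = ln(111.6/56.6)/(2π×0.062×22.7) = 0.07677 K/W
R_mineral wool = ln(146.6/111.6)/(2π×0.0423×22.7) = 0.04521 K/W
R_outer film = 1/(h_o·2πr_oL) = 1/(13×2π×0.1466×22.7) = 0.003679 K/W
R_total = 0.1257 K/W
Q = ΔT/R_total = 181/0.1257

Q ≈ 1440 W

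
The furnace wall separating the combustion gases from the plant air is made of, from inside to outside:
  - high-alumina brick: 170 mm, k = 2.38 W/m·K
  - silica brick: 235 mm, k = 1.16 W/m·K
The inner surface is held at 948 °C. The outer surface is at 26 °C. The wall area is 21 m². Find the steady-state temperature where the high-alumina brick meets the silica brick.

Using the resistance-network approach (series):
R_high-alumina brick = L/(kA) = 0.17/(2.38×21) = 0.003401 K/W
R_silica brick = L/(kA) = 0.235/(1.16×21) = 0.009647 K/W
R_total = 0.01305 K/W;  Q = ΔT/R_total = 922/0.01305 = 70660 W
T_interface = T_inner − Q·ΣR(inner→interface) = 948 − 70700×0.003401

T ≈ 708 °C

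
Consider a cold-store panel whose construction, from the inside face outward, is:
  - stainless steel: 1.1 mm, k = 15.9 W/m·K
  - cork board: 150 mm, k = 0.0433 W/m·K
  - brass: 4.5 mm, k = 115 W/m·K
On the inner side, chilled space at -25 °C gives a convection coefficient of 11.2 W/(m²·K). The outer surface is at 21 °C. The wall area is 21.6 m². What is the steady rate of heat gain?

Model the wall as resistances in series:
R_inner film = 1/(h_i·A) = 1/(11.2×21.6) = 0.004134 K/W
R_stainless steel = L/(kA) = 0.0011/(15.9×21.6) = 3.203×10^-6 K/W
R_cork board = L/(kA) = 0.15/(0.0433×21.6) = 0.1604 K/W
R_brass = L/(kA) = 0.0045/(115×21.6) = 1.812×10^-6 K/W
R_total = 0.1645 K/W
Q = ΔT / R_total = 46 / 0.1645

Q ≈ 280 W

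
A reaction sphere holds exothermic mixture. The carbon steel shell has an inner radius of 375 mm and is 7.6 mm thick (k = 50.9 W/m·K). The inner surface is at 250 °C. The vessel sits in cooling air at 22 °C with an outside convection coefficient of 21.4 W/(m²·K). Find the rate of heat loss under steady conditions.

Each spherical layer contributes R = (1/r_i − 1/r_o)/(4πk):
R_carbon steel shell = (1/0.375 − 1/0.3826)/(4π×50.9) = 8.282×10^-5 K/W
R_outer film = 1/(h·4πr_o²) = 1/(21.4×4π×0.3826²) = 0.0254 K/W
R_total = 0.02549 K/W
Q = ΔT/R_total = 228/0.02549

Q ≈ 8950 W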